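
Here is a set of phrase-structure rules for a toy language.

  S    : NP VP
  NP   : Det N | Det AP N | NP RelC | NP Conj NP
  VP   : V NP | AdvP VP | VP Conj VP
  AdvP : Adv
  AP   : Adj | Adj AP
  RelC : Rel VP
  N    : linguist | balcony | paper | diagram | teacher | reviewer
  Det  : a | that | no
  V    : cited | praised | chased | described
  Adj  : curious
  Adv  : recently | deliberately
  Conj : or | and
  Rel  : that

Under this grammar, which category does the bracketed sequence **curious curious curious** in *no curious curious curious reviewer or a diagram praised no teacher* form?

AP

[S [NP [NP [Det no] [AP [Adj curious] [AP [Adj curious] [AP [Adj curious]]]] [N reviewer]] [Conj or] [NP [Det a] [N diagram]]] [VP [V praised] [NP [Det no] [N teacher]]]]
The span 'curious curious curious' is the AP node built by AP → Adj AP.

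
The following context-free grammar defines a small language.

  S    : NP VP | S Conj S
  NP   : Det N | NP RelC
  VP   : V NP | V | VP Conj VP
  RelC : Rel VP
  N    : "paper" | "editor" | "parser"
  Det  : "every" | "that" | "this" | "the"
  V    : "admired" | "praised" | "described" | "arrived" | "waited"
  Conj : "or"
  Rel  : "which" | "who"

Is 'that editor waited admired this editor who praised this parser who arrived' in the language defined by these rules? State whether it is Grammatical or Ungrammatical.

Ungrammatical

For S → NP VP, the only prefix that parses as NP is 'that editor', but the remainder 'waited admired this editor who praised this parser who arrived' is not a VP under these rules. The alternative S rule S → S Conj S likewise has no satisfying split.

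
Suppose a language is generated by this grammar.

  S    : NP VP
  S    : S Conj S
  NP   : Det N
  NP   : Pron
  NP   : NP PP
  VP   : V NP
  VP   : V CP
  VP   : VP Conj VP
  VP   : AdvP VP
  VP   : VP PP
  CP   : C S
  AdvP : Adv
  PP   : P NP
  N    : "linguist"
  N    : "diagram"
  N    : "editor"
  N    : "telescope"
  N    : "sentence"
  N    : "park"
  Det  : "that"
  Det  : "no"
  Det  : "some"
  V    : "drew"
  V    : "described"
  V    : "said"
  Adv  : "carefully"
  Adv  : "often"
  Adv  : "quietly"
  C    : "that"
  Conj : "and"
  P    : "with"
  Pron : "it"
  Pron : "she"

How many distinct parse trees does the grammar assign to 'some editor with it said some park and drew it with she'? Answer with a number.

3

Two of the 3 distinct bracketings:
[S [NP [NP [Det some] [N editor]] [PP [P with] [NP [Pron it]]]] [VP [VP [V said] [NP [Det some] [N park]]] [Conj and] [VP [V drew] [NP [NP [Pron it]] [PP [P with] [NP [Pron she]]]]]]]
[S [NP [NP [Det some] [N editor]] [PP [P with] [NP [Pron it]]]] [VP [VP [V said] [NP [Det some] [N park]]] [Conj and] [VP [VP [V drew] [NP [Pron it]]] [PP [P with] [NP [Pron she]]]]]]
The difference turns on whether VP → VP PP is used at the relevant span, versus an alternative expansion of VP.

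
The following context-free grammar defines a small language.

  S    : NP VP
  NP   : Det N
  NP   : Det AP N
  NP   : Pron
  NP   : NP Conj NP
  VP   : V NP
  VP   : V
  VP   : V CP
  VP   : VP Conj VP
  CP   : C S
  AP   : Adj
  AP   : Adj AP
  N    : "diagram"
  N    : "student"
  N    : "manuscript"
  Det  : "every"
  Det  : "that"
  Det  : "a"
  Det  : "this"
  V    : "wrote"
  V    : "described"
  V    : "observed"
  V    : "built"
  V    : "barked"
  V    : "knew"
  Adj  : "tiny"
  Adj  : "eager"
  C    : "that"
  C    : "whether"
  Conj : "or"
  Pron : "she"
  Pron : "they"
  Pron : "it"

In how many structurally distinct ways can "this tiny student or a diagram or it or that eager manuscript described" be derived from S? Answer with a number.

Two of the 5 distinct bracketings:
[S [NP [NP [Det this] [AP [Adj tiny]] [N student]] [Conj or] [NP [NP [Det a] [N diagram]] [Conj or] [NP [NP [Pron it]] [Conj or] [NP [Det that] [AP [Adj eager]] [N manuscript]]]]] [VP [V described]]]
[S [NP [NP [Det this] [AP [Adj tiny]] [N student]] [Conj or] [NP [NP [NP [Det a] [N diagram]] [Conj or] [NP [Pron it]]] [Conj or] [NP [Det that] [AP [Adj eager]] [N manuscript]]]] [VP [V described]]]
The trees differ in how a recursive rule is bracketed over the same span.

5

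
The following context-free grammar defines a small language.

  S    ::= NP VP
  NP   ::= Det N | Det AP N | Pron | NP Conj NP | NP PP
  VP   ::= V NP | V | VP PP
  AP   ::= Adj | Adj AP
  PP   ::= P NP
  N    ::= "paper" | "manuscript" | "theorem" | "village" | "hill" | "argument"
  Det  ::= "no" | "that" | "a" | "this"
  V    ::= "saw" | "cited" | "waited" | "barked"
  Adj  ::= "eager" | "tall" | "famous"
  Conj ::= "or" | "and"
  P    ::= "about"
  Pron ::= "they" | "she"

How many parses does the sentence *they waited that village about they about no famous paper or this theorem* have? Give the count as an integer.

Two of the 9 distinct bracketings:
[S [NP [Pron they]] [VP [V waited] [NP [NP [NP [Det that] [N village]] [PP [P about] [NP [NP [Pron they]] [PP [P about] [NP [Det no] [AP [Adj famous]] [N paper]]]]]] [Conj or] [NP [Det this] [N theorem]]]]]
[S [NP [Pron they]] [VP [V waited] [NP [NP [NP [NP [Det that] [N village]] [PP [P about] [NP [Pron they]]]] [PP [P about] [NP [Det no] [AP [Adj famous]] [N paper]]]] [Conj or] [NP [Det this] [N theorem]]]]]
The trees differ in how a recursive rule is bracketed over the same span.

9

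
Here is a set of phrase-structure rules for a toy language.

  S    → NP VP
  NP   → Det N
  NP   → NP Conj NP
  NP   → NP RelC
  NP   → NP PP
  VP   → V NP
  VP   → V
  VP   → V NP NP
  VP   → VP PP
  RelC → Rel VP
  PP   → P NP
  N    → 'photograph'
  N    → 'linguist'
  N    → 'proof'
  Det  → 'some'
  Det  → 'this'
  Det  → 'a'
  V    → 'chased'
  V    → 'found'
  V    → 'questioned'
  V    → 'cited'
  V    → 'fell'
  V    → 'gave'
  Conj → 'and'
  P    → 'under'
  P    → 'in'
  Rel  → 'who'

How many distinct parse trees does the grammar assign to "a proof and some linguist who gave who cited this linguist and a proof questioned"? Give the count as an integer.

Two of the 7 distinct bracketings:
[S [NP [NP [Det a] [N proof]] [Conj and] [NP [NP [NP [NP [Det some] [N linguist]] [RelC [Rel who] [VP [V gave]]]] [RelC [Rel who] [VP [V cited] [NP [Det this] [N linguist]]]]] [Conj and] [NP [Det a] [N proof]]]] [VP [V questioned]]]
[S [NP [NP [Det a] [N proof]] [Conj and] [NP [NP [NP [Det some] [N linguist]] [RelC [Rel who] [VP [V gave]]]] [RelC [Rel who] [VP [V cited] [NP [NP [Det this] [N linguist]] [Conj and] [NP [Det a] [N proof]]]]]]] [VP [V questioned]]]
The trees differ in how a recursive rule is bracketed over the same span.

7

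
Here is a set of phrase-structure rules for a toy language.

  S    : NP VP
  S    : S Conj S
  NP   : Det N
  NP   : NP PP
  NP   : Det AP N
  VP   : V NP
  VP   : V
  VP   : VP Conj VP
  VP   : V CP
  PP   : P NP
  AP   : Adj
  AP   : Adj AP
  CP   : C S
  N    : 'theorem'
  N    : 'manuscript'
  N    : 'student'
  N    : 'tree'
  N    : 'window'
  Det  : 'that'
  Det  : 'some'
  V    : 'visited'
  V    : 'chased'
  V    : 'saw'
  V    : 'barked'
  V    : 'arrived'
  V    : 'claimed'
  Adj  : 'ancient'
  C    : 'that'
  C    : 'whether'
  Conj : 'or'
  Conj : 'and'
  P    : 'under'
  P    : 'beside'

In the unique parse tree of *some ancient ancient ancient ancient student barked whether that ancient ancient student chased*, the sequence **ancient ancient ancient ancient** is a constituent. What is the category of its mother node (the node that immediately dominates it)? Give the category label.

NP

[S [NP [Det some] [AP [Adj ancient] [AP [Adj ancient] [AP [Adj ancient] [AP [Adj ancient]]]]] [N student]] [VP [V barked] [CP [C whether] [S [NP [Det that] [AP [Adj ancient] [AP [Adj ancient]]] [N student]] [VP [V chased]]]]]]
The span 'ancient ancient ancient ancient' is the AP node built by AP → Adj AP.
Its mother is the NP built by NP → Det AP N.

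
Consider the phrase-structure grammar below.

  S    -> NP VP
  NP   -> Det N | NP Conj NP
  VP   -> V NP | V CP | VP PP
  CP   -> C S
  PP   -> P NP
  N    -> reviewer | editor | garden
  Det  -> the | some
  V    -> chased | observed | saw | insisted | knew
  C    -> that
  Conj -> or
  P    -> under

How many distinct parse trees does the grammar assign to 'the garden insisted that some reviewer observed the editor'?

[S [NP [Det the] [N garden]] [VP [V insisted] [CP [C that] [S [NP [Det some] [N reviewer]] [VP [V observed] [NP [Det the] [N editor]]]]]]]
No rule offers an alternative attachment or grouping for any span, so this is the only derivation.

1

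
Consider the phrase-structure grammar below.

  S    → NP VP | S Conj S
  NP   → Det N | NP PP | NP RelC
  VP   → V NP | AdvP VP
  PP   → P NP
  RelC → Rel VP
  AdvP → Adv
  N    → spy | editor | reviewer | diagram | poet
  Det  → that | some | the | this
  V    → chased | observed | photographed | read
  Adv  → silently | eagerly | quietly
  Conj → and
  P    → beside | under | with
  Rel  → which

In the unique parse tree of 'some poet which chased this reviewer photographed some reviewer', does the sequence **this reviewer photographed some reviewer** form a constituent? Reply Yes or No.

No

[S [NP [NP [Det some] [N poet]] [RelC [Rel which] [VP [V chased] [NP [Det this] [N reviewer]]]]] [VP [V photographed] [NP [Det some] [N reviewer]]]]
The smallest constituent containing 'this reviewer photographed some reviewer' is the S spanning 'some poet which chased this reviewer photographed some reviewer'; no single node in the tree dominates exactly the given words.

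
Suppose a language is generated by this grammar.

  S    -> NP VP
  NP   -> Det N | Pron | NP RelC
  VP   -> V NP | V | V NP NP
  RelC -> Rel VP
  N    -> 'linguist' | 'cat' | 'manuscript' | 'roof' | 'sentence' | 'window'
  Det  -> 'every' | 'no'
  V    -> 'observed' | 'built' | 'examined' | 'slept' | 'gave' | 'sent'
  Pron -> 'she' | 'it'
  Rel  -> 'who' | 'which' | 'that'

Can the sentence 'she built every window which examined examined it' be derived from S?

For S → NP VP, the only prefix that parses as NP is 'she', but the remainder 'built every window which examined examined it' is not a VP under these rules.

Ungrammatical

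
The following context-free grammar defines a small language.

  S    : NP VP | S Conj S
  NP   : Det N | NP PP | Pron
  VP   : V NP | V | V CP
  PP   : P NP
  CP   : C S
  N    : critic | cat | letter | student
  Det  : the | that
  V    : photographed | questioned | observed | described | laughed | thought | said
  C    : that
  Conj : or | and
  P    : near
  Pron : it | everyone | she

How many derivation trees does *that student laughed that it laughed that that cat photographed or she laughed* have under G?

3

Two of the 3 distinct bracketings:
[S [NP [Det that] [N student]] [VP [V laughed] [CP [C that] [S [NP [Pron it]] [VP [V laughed] [CP [C that] [S [S [NP [Det that] [N cat]] [VP [V photographed]]] [Conj or] [S [NP [Pron she]] [VP [V laughed]]]]]]]]]]
[S [NP [Det that] [N student]] [VP [V laughed] [CP [C that] [S [S [NP [Pron it]] [VP [V laughed] [CP [C that] [S [NP [Det that] [N cat]] [VP [V photographed]]]]]] [Conj or] [S [NP [Pron she]] [VP [V laughed]]]]]]]
The trees differ in how a recursive rule is bracketed over the same span.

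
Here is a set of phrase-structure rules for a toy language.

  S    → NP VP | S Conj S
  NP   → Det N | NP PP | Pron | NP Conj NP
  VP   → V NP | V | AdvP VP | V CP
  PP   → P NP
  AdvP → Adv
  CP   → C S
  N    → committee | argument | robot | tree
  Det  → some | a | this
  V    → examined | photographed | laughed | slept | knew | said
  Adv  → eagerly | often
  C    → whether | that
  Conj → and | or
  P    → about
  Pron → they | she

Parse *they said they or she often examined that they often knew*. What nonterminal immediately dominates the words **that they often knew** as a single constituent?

[S [S [NP [Pron they]] [VP [V said] [NP [Pron they]]]] [Conj or] [S [NP [Pron she]] [VP [AdvP [Adv often]] [VP [V examined] [CP [C that] [S [NP [Pron they]] [VP [AdvP [Adv often]] [VP [V knew]]]]]]]]]
The span 'that they often knew' is the CP node built by CP → C S.

CP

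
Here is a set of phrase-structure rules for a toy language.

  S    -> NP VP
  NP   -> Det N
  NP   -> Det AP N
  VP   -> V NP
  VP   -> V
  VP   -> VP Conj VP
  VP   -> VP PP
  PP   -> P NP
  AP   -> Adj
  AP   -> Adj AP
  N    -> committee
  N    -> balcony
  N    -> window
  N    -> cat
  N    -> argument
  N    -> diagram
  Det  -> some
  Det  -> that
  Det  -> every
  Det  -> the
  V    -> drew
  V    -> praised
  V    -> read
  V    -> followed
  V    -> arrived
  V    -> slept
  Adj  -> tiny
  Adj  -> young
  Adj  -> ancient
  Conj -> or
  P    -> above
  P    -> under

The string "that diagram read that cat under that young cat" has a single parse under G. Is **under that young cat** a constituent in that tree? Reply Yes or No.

Yes

[S [NP [Det that] [N diagram]] [VP [VP [V read] [NP [Det that] [N cat]]] [PP [P under] [NP [Det that] [AP [Adj young]] [N cat]]]]]
The words 'under that young cat' are exhaustively dominated by a single PP node (built by PP → P NP), so they form a constituent.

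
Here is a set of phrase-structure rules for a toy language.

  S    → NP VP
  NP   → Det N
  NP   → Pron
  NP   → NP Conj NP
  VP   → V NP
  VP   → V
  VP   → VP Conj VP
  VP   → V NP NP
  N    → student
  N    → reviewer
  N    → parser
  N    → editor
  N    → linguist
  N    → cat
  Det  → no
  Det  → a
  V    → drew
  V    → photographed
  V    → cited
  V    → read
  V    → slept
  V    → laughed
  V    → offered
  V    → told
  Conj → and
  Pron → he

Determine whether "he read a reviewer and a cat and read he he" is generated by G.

S
  NP
    Pron: he
  VP
    VP
      V: read
      NP
        NP
          Det: a
          N: reviewer
        Conj: and
        NP
          Det: a
          N: cat
    Conj: and
    VP
      V: read
      NP
        Pron: he
      NP
        Pron: he
The bracketing above is licensed at every node by one of the given productions, with S at the root.

Grammatical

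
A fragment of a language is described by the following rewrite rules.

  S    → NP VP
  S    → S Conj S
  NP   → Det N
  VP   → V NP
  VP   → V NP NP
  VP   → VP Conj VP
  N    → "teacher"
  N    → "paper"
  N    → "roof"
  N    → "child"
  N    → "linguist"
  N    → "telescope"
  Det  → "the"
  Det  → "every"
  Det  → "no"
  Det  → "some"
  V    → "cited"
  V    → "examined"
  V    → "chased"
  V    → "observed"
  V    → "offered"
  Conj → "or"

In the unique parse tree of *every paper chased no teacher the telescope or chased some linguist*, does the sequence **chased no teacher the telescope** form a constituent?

[S [NP [Det every] [N paper]] [VP [VP [V chased] [NP [Det no] [N teacher]] [NP [Det the] [N telescope]]] [Conj or] [VP [V chased] [NP [Det some] [N linguist]]]]]
The words 'chased no teacher the telescope' are exhaustively dominated by a single VP node (built by VP → V NP NP), so they form a constituent.

Yes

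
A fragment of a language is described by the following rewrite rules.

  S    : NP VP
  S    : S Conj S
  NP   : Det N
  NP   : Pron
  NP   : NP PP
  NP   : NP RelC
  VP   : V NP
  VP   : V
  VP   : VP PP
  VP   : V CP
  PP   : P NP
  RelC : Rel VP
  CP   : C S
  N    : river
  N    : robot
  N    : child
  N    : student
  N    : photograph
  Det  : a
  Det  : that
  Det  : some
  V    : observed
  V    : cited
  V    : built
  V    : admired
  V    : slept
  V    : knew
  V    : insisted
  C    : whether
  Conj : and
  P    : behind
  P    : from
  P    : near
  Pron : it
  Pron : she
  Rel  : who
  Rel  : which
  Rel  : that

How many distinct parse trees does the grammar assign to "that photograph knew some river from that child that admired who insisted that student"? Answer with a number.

4

Two of the 4 distinct bracketings:
[S [NP [Det that] [N photograph]] [VP [V knew] [NP [NP [Det some] [N river]] [PP [P from] [NP [NP [NP [Det that] [N child]] [RelC [Rel that] [VP [V admired]]]] [RelC [Rel who] [VP [V insisted] [NP [Det that] [N student]]]]]]]]]
[S [NP [Det that] [N photograph]] [VP [V knew] [NP [NP [NP [Det some] [N river]] [PP [P from] [NP [NP [Det that] [N child]] [RelC [Rel that] [VP [V admired]]]]]] [RelC [Rel who] [VP [V insisted] [NP [Det that] [N student]]]]]]]
The trees differ in how a recursive rule is bracketed over the same span.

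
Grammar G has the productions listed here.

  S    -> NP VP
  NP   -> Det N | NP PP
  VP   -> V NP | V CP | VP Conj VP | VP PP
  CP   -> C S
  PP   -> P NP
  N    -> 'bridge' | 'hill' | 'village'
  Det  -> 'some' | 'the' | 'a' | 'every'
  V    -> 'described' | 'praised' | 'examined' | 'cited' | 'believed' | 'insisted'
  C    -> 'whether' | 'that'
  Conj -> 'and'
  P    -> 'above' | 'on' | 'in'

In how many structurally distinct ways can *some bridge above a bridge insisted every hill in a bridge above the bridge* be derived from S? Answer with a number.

5

Two of the 5 distinct bracketings:
[S [NP [NP [Det some] [N bridge]] [PP [P above] [NP [Det a] [N bridge]]]] [VP [V insisted] [NP [NP [Det every] [N hill]] [PP [P in] [NP [NP [Det a] [N bridge]] [PP [P above] [NP [Det the] [N bridge]]]]]]]]
[S [NP [NP [Det some] [N bridge]] [PP [P above] [NP [Det a] [N bridge]]]] [VP [V insisted] [NP [NP [NP [Det every] [N hill]] [PP [P in] [NP [Det a] [N bridge]]]] [PP [P above] [NP [Det the] [N bridge]]]]]]
The trees differ in how a recursive rule is bracketed over the same span.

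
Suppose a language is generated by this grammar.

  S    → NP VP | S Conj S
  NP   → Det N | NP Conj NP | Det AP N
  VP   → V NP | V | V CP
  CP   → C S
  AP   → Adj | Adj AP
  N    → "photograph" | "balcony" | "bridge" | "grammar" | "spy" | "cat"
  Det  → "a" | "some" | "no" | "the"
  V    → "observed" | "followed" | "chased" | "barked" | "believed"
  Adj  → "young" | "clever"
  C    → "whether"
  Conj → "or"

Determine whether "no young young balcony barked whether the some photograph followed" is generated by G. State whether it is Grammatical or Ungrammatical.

A Det word can never sit immediately before a Det word in any string this grammar generates, so the substring 'the some' rules out a derivation.

Ungrammatical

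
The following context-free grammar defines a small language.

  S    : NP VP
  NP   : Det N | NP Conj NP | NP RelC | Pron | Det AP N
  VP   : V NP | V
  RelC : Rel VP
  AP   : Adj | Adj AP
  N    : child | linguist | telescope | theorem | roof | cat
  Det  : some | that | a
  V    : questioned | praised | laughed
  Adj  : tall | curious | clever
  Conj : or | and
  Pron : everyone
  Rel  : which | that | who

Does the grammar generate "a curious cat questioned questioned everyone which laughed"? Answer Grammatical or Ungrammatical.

Ungrammatical

For S → NP VP, the only prefix that parses as NP is 'a curious cat', but the remainder 'questioned questioned everyone which laughed' is not a VP under these rules.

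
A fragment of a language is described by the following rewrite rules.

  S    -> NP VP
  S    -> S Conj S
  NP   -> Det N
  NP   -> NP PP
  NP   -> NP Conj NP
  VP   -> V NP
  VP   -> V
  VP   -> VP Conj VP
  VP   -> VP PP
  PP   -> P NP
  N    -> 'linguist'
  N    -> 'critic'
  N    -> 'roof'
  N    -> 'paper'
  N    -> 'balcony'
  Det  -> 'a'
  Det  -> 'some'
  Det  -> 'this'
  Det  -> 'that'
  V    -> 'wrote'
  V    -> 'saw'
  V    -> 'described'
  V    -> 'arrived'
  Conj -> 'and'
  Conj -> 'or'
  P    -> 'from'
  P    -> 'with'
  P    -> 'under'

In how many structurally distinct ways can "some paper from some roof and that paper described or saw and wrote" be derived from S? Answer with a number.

4

Two of the 4 distinct bracketings:
[S [NP [NP [Det some] [N paper]] [PP [P from] [NP [NP [Det some] [N roof]] [Conj and] [NP [Det that] [N paper]]]]] [VP [VP [V described]] [Conj or] [VP [VP [V saw]] [Conj and] [VP [V wrote]]]]]
[S [NP [NP [Det some] [N paper]] [PP [P from] [NP [NP [Det some] [N roof]] [Conj and] [NP [Det that] [N paper]]]]] [VP [VP [VP [V described]] [Conj or] [VP [V saw]]] [Conj and] [VP [V wrote]]]]
The trees differ in how a recursive rule is bracketed over the same span.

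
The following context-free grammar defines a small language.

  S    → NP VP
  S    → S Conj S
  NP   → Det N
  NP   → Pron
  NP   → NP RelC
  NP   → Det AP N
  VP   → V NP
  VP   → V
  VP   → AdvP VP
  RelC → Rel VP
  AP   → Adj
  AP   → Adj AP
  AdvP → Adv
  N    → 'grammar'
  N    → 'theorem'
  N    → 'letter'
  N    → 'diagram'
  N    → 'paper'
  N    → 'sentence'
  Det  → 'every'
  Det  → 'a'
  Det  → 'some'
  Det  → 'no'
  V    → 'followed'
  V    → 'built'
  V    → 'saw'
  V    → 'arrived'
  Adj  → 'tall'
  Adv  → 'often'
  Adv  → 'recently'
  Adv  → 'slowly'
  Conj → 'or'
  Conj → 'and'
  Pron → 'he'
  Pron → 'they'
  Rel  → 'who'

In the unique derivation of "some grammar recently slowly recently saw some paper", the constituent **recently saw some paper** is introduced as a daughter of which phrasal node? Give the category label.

VP

S
  NP
    Det: some
    N: grammar
  VP
    AdvP
      Adv: recently
    VP
      AdvP
        Adv: slowly
      VP
        AdvP
          Adv: recently
        VP
          V: saw
          NP
            Det: some
            N: paper
The span 'recently saw some paper' is the VP node built by VP → AdvP VP.
Its mother is the VP built by VP → AdvP VP.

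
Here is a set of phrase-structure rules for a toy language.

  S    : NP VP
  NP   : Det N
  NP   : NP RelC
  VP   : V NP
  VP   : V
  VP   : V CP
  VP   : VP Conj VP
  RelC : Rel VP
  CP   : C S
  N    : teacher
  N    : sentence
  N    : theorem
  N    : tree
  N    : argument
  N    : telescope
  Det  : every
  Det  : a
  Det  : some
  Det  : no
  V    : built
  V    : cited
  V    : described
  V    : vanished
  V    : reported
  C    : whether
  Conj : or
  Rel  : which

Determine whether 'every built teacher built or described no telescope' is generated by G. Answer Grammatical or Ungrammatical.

Ungrammatical

A Det word can never sit immediately before a V word in any string this grammar generates, so the substring 'every built' rules out a derivation.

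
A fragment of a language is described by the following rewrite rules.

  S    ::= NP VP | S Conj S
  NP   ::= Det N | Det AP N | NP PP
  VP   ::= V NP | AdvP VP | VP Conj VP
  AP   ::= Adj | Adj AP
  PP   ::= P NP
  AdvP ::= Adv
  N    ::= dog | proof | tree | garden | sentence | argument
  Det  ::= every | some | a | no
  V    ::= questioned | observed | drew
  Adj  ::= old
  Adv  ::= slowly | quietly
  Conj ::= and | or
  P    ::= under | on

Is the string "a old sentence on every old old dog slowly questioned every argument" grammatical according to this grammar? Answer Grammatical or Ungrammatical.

[S [NP [NP [Det a] [AP [Adj old]] [N sentence]] [PP [P on] [NP [Det every] [AP [Adj old] [AP [Adj old]]] [N dog]]]] [VP [AdvP [Adv slowly]] [VP [V questioned] [NP [Det every] [N argument]]]]]
Each bracket corresponds to one application of a listed rule, so the string is derivable from S.

Grammatical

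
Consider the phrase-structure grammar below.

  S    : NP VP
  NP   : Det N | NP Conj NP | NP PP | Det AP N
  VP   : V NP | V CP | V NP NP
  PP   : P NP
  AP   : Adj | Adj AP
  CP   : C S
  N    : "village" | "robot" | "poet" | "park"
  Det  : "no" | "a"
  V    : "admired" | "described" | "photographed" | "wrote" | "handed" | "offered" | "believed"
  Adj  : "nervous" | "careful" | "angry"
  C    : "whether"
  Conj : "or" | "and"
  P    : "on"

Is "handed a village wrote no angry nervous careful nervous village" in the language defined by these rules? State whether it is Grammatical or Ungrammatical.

For S → NP VP, no prefix of the string parses as an NP.

Ungrammatical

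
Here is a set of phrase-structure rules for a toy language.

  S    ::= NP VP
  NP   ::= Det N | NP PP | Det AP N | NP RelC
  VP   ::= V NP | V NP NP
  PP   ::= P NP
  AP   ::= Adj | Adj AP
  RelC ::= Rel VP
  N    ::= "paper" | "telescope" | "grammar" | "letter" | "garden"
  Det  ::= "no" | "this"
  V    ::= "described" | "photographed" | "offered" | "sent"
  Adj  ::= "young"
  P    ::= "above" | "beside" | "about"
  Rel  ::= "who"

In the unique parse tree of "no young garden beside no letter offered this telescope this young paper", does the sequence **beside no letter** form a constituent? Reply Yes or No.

Yes

[S [NP [NP [Det no] [AP [Adj young]] [N garden]] [PP [P beside] [NP [Det no] [N letter]]]] [VP [V offered] [NP [Det this] [N telescope]] [NP [Det this] [AP [Adj young]] [N paper]]]]
The words 'beside no letter' are exhaustively dominated by a single PP node (built by PP → P NP), so they form a constituent.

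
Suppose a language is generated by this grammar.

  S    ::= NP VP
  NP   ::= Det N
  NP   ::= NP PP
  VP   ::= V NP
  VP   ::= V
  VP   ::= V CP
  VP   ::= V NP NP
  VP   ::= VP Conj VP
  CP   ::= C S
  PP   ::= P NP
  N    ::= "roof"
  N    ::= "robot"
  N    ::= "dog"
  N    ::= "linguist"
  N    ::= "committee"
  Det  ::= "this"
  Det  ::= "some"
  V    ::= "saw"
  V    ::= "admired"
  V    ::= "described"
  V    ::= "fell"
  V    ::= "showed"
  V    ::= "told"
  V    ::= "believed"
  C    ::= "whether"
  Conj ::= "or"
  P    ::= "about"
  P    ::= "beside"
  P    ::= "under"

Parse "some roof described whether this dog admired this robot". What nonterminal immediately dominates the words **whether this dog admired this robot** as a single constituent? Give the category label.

[S [NP [Det some] [N roof]] [VP [V described] [CP [C whether] [S [NP [Det this] [N dog]] [VP [V admired] [NP [Det this] [N robot]]]]]]]
The span 'whether this dog admired this robot' is the CP node built by CP → C S.

CP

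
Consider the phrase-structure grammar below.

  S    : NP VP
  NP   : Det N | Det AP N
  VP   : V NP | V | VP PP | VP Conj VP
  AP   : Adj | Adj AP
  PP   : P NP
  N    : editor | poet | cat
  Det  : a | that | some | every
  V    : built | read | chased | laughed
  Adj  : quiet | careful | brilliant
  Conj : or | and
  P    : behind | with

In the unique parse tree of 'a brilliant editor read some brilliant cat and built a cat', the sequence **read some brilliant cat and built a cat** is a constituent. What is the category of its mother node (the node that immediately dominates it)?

[S [NP [Det a] [AP [Adj brilliant]] [N editor]] [VP [VP [V read] [NP [Det some] [AP [Adj brilliant]] [N cat]]] [Conj and] [VP [V built] [NP [Det a] [N cat]]]]]
The span 'read some brilliant cat and built a cat' is the VP node built by VP → VP Conj VP.
Its mother is the S built by S → NP VP.

S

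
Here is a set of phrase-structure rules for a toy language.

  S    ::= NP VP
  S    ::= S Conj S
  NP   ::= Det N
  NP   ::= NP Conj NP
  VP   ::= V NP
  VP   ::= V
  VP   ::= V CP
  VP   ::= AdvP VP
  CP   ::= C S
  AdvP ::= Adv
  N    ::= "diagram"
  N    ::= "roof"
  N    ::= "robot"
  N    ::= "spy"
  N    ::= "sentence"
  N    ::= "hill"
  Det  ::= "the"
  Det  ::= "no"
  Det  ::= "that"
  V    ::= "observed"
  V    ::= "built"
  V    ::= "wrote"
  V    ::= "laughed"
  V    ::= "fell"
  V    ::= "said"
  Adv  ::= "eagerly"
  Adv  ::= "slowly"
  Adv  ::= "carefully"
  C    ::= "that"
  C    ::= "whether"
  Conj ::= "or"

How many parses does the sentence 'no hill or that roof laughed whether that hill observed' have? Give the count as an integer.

1

[S [NP [NP [Det no] [N hill]] [Conj or] [NP [Det that] [N roof]]] [VP [V laughed] [CP [C whether] [S [NP [Det that] [N hill]] [VP [V observed]]]]]]
No rule offers an alternative attachment or grouping for any span, so this is the only derivation.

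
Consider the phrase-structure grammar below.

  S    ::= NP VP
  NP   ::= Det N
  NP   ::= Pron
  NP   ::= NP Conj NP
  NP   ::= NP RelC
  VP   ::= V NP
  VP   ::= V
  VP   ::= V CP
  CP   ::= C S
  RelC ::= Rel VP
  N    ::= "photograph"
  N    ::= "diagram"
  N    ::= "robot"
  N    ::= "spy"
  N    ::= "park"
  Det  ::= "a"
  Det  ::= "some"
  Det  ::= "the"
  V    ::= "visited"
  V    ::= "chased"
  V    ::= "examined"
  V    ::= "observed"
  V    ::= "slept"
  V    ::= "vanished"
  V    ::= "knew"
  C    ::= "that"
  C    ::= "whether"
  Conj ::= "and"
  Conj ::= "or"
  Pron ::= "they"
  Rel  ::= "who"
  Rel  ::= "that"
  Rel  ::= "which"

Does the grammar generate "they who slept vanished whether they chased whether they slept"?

S
  NP
    NP
      Pron: they
    RelC
      Rel: who
      VP
        V: slept
  VP
    V: vanished
    CP
      C: whether
      S
        NP
          Pron: they
        VP
          V: chased
          CP
            C: whether
            S
              NP
                Pron: they
              VP
                V: slept
The bracketing above is licensed at every node by one of the given productions, with S at the root.

Grammatical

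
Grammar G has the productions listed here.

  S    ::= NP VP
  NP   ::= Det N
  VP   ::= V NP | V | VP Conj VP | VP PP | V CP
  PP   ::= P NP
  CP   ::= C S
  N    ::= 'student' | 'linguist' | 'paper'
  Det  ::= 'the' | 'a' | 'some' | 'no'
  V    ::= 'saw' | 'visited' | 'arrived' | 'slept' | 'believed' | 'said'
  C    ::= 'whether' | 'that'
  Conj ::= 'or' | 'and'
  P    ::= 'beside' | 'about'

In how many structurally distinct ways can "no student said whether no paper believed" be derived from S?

1

[S [NP [Det no] [N student]] [VP [V said] [CP [C whether] [S [NP [Det no] [N paper]] [VP [V believed]]]]]]
No rule offers an alternative attachment or grouping for any span, so this is the only derivation.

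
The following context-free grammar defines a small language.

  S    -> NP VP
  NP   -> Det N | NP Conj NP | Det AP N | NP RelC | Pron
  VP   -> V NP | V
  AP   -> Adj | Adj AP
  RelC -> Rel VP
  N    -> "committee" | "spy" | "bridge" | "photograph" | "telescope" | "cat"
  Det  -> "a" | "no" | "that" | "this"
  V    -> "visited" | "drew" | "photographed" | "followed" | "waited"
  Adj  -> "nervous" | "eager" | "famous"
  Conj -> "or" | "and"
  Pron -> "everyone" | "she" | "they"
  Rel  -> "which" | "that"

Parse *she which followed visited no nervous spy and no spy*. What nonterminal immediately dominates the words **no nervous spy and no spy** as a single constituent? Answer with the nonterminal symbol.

S
  NP
    NP
      Pron: she
    RelC
      Rel: which
      VP
        V: followed
  VP
    V: visited
    NP
      NP
        Det: no
        AP
          Adj: nervous
        N: spy
      Conj: and
      NP
        Det: no
        N: spy
The span 'no nervous spy and no spy' is the NP node built by NP → NP Conj NP.

NP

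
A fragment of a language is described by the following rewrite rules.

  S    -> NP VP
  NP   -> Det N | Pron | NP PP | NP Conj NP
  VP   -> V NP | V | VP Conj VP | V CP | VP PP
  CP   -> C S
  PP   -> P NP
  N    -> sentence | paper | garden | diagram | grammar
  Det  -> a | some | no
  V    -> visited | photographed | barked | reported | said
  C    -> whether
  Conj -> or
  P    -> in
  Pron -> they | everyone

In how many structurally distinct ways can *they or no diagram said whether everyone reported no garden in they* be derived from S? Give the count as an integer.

3

Two of the 3 distinct bracketings:
[S [NP [NP [Pron they]] [Conj or] [NP [Det no] [N diagram]]] [VP [V said] [CP [C whether] [S [NP [Pron everyone]] [VP [V reported] [NP [NP [Det no] [N garden]] [PP [P in] [NP [Pron they]]]]]]]]]
[S [NP [NP [Pron they]] [Conj or] [NP [Det no] [N diagram]]] [VP [V said] [CP [C whether] [S [NP [Pron everyone]] [VP [VP [V reported] [NP [Det no] [N garden]]] [PP [P in] [NP [Pron they]]]]]]]]
The difference turns on whether NP → NP PP is used at the relevant span, versus an alternative expansion of NP.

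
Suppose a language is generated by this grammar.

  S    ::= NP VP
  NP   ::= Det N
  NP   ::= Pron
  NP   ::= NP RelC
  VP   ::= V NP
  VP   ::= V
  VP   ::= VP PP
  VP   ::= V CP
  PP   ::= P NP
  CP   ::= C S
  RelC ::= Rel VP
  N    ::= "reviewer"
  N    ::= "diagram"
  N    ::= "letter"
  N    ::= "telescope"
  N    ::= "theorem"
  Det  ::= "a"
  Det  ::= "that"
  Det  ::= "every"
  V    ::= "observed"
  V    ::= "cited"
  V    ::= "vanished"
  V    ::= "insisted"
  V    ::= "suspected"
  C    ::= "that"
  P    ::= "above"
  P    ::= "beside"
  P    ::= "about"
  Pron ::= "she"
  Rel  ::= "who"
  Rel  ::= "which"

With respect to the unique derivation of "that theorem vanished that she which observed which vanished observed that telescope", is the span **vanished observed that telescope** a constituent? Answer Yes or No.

No

[S [NP [Det that] [N theorem]] [VP [V vanished] [CP [C that] [S [NP [NP [NP [Pron she]] [RelC [Rel which] [VP [V observed]]]] [RelC [Rel which] [VP [V vanished]]]] [VP [V observed] [NP [Det that] [N telescope]]]]]]]
The smallest constituent containing 'vanished observed that telescope' is the S spanning 'she which observed which vanished observed that telescope'; no single node in the tree dominates exactly the given words.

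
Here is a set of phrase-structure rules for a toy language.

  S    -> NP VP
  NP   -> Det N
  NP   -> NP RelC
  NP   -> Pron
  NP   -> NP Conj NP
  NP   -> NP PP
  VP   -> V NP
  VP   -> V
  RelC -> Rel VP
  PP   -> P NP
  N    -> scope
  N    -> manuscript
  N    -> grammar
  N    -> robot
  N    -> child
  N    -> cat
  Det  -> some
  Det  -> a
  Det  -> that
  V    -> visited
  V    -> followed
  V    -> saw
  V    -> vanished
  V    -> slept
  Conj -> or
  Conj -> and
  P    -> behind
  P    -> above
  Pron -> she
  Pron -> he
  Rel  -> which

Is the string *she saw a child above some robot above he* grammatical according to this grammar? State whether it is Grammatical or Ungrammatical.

Grammatical

S
  NP
    Pron: she
  VP
    V: saw
    NP
      NP
        Det: a
        N: child
      PP
        P: above
        NP
          NP
            Det: some
            N: robot
          PP
            P: above
            NP
              Pron: he
The bracketing above is licensed at every node by one of the given productions, with S at the root.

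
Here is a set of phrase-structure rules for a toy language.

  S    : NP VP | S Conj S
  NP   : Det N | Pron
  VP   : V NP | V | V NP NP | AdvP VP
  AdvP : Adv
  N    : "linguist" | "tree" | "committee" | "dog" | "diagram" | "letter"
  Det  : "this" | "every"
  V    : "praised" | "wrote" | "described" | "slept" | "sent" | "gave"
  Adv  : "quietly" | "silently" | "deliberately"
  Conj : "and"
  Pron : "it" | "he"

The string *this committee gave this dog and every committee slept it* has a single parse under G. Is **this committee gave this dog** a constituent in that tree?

[S [S [NP [Det this] [N committee]] [VP [V gave] [NP [Det this] [N dog]]]] [Conj and] [S [NP [Det every] [N committee]] [VP [V slept] [NP [Pron it]]]]]
The words 'this committee gave this dog' are exhaustively dominated by a single S node (built by S → NP VP), so they form a constituent.

Yes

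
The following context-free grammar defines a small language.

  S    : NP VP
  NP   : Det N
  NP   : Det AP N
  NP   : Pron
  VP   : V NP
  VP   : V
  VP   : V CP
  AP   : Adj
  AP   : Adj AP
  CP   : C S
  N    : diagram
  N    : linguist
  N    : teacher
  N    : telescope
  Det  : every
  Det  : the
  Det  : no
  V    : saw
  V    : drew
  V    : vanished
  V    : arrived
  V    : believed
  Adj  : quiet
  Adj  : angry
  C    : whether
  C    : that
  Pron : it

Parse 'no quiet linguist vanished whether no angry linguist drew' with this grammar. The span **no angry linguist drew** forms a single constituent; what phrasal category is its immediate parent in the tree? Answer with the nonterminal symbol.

CP

S
  NP
    Det: no
    AP
      Adj: quiet
    N: linguist
  VP
    V: vanished
    CP
      C: whether
      S
        NP
          Det: no
          AP
            Adj: angry
          N: linguist
        VP
          V: drew
The span 'no angry linguist drew' is the S node built by S → NP VP.
Its mother is the CP built by CP → C S.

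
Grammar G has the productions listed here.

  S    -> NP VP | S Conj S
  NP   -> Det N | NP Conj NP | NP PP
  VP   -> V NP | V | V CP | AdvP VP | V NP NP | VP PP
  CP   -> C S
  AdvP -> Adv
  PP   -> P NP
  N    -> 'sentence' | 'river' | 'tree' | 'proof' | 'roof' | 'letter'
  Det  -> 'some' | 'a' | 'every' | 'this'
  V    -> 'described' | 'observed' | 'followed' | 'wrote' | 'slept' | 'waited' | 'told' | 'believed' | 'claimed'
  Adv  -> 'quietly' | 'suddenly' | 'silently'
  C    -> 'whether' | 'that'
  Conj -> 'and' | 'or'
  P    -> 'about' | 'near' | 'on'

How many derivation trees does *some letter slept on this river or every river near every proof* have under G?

Two of the 3 distinct bracketings:
[S [NP [Det some] [N letter]] [VP [VP [V slept]] [PP [P on] [NP [NP [Det this] [N river]] [Conj or] [NP [NP [Det every] [N river]] [PP [P near] [NP [Det every] [N proof]]]]]]]]
[S [NP [Det some] [N letter]] [VP [VP [V slept]] [PP [P on] [NP [NP [NP [Det this] [N river]] [Conj or] [NP [Det every] [N river]]] [PP [P near] [NP [Det every] [N proof]]]]]]]
The trees differ in how a recursive rule is bracketed over the same span.

3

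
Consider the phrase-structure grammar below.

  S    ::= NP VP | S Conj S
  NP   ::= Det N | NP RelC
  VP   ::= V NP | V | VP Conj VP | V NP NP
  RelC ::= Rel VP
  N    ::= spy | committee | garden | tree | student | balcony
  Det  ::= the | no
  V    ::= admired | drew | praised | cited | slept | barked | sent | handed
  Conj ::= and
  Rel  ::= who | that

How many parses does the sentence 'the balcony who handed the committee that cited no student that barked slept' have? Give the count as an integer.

7

Two of the 7 distinct bracketings:
[S [NP [NP [Det the] [N balcony]] [RelC [Rel who] [VP [V handed] [NP [NP [Det the] [N committee]] [RelC [Rel that] [VP [V cited] [NP [NP [Det no] [N student]] [RelC [Rel that] [VP [V barked]]]]]]]]]] [VP [V slept]]]
[S [NP [NP [Det the] [N balcony]] [RelC [Rel who] [VP [V handed] [NP [NP [NP [Det the] [N committee]] [RelC [Rel that] [VP [V cited] [NP [Det no] [N student]]]]] [RelC [Rel that] [VP [V barked]]]]]]] [VP [V slept]]]
The trees differ in how a recursive rule is bracketed over the same span.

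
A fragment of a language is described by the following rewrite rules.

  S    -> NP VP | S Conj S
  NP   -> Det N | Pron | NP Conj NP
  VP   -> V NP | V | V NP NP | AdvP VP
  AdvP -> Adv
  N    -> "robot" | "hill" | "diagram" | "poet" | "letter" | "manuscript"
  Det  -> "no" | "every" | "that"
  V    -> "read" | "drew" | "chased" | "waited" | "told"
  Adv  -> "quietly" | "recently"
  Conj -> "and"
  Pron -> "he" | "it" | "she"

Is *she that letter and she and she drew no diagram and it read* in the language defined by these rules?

Ungrammatical

For S → NP VP, the only prefix that parses as NP is 'she', but the remainder 'that letter and she and she drew no diagram and it read' is not a VP under these rules. The alternative S rule S → S Conj S likewise has no satisfying split.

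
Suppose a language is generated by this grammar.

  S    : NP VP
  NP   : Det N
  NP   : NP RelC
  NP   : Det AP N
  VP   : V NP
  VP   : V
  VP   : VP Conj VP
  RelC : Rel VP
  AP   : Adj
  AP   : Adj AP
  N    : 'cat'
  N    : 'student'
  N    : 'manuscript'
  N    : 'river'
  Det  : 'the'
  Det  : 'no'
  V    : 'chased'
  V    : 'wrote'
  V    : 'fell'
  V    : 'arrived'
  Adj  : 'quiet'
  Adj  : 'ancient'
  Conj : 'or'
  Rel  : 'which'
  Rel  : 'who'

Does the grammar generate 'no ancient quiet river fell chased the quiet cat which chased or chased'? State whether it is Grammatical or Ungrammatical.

Ungrammatical

For S → NP VP, the only prefix that parses as NP is 'no ancient quiet river', but the remainder 'fell chased the quiet cat which chased or chased' is not a VP under these rules.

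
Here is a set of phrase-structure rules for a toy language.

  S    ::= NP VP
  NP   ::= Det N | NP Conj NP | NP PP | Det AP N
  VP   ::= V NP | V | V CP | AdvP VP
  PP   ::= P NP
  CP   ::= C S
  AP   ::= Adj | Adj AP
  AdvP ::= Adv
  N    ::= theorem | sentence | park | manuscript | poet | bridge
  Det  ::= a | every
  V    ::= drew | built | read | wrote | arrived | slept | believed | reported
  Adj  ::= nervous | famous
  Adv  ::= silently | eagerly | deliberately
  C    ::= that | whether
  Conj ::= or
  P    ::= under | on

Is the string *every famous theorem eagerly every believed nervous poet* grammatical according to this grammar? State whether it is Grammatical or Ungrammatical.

Ungrammatical

An Adv word can never sit immediately before a Det word in any string this grammar generates, so the substring 'eagerly every' rules out a derivation.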